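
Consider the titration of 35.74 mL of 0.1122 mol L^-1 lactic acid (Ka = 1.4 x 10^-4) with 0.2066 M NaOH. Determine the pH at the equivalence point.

8.36

n(HC3H5O3) = 0.1122 x 0.03574 = 0.004010 mol; V(NaOH) at equivalence = 0.004010/0.2066 = 0.01941 L.
At equivalence all the acid is converted to C3H5O3-; total volume = 0.03574 + 0.01941 = 0.05515 L, so [C3H5O3-] = 0.004010/0.05515 = 0.07271 M.
Kb = Kw/Ka = 1.0e-14 / 1.4 x 10^-4 = 7.14e-11.
[OH^-] = sqrt(Kb x [C3H5O3-]) = sqrt(7.14e-11 x 0.07271) = 2.28e-6 M.
pOH = 5.64, so pH = 14.00 - 5.64 = 8.36.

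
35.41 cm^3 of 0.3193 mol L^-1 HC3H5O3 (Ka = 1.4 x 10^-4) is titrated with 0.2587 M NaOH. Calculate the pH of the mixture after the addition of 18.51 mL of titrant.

Initial n(HC3H5O3) = 0.3193 x 0.03541 = 0.01131 mol.
n(NaOH) added = 0.2587 x 0.01851 = 0.004789 mol, converting that many moles of HC3H5O3 to C3H5O3-.
Remaining n(HC3H5O3) = 0.006518 mol; n(C3H5O3-) = 0.004789 mol.
By Henderson-Hasselbalch, pH = pKa + log([A^-]/[HA]) = 3.85 + log(0.004789/0.006518) = 3.85 + (-0.13) = 3.72.

3.72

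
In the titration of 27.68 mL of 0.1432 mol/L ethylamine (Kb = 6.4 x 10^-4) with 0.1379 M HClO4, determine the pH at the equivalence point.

n(C2H5NH2) = 0.1432 x 0.02768 = 0.003964 mol; V(HClO4) at equivalence = 0.003964/0.1379 = 0.02874 L.
At equivalence the base is fully converted to C2H5NH3+; total volume = 0.05642 L, so [C2H5NH3+] = 0.003964/0.05642 = 0.07025 M.
Ka(C2H5NH3+) = Kw/Kb = 1.0e-14 / 6.4 x 10^-4 = 1.56e-11.
[H^+] = sqrt(Ka x [C2H5NH3+]) = sqrt(1.56e-11 x 0.07025) = 1.05e-6 M.
pH = -log(1.05e-6) = 5.98.

5.98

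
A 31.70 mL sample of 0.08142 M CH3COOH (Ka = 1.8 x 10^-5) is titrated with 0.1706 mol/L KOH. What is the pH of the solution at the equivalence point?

n(CH3COOH) = 0.08142 x 0.03170 = 0.002581 mol; V(KOH) at equivalence = 0.002581/0.1706 = 0.01513 L.
At equivalence all the acid is converted to CH3COO-; total volume = 0.03170 + 0.01513 = 0.04683 L, so [CH3COO-] = 0.002581/0.04683 = 0.05512 M.
Kb = Kw/Ka = 1.0e-14 / 1.8 x 10^-5 = 5.56e-10.
[OH^-] = sqrt(Kb x [CH3COO-]) = sqrt(5.56e-10 x 0.05512) = 5.53e-6 M.
pOH = 5.26, so pH = 14.00 - 5.26 = 8.74.

8.74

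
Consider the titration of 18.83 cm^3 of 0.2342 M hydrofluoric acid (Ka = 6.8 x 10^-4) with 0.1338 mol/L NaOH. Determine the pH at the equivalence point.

8.05

n(HF) = 0.2342 x 0.01883 = 0.004410 mol; V(NaOH) at equivalence = 0.004410/0.1338 = 0.03296 L.
At equivalence all the acid is converted to F-; total volume = 0.01883 + 0.03296 = 0.05179 L, so [F-] = 0.004410/0.05179 = 0.08515 M.
Kb = Kw/Ka = 1.0e-14 / 6.8 x 10^-4 = 1.47e-11.
[OH^-] = sqrt(Kb x [F-]) = sqrt(1.47e-11 x 0.08515) = 1.12e-6 M.
pOH = 5.95, so pH = 14.00 - 5.95 = 8.05.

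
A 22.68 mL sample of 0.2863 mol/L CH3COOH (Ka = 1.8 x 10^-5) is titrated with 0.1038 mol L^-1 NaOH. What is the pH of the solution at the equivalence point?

8.81

n(CH3COOH) = 0.2863 x 0.02268 = 0.006493 mol; V(NaOH) at equivalence = 0.006493/0.1038 = 0.06256 L.
At equivalence all the acid is converted to CH3COO-; total volume = 0.02268 + 0.06256 = 0.08524 L, so [CH3COO-] = 0.006493/0.08524 = 0.07618 M.
Kb = Kw/Ka = 1.0e-14 / 1.8 x 10^-5 = 5.56e-10.
[OH^-] = sqrt(Kb x [CH3COO-]) = sqrt(5.56e-10 x 0.07618) = 6.51e-6 M.
pOH = 5.19, so pH = 14.00 - 5.19 = 8.81.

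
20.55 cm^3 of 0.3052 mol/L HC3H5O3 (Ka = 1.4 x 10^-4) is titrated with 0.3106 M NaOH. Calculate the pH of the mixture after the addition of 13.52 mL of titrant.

Initial n(HC3H5O3) = 0.3052 x 0.02055 = 0.006272 mol.
n(NaOH) added = 0.3106 x 0.01352 = 0.004199 mol, converting that many moles of HC3H5O3 to C3H5O3-.
Remaining n(HC3H5O3) = 0.002073 mol; n(C3H5O3-) = 0.004199 mol.
By Henderson-Hasselbalch, pH = pKa + log([A^-]/[HA]) = 3.85 + log(0.004199/0.002073) = 3.85 + (+0.31) = 4.16.

4.16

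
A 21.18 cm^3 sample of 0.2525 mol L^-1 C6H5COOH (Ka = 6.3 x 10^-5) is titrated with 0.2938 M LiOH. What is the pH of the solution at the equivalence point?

n(C6H5COOH) = 0.2525 x 0.02118 = 0.005348 mol; V(LiOH) at equivalence = 0.005348/0.2938 = 0.01820 L.
At equivalence all the acid is converted to C6H5COO-; total volume = 0.02118 + 0.01820 = 0.03938 L, so [C6H5COO-] = 0.005348/0.03938 = 0.1358 M.
Kb = Kw/Ka = 1.0e-14 / 6.3 x 10^-5 = 1.59e-10.
[OH^-] = sqrt(Kb x [C6H5COO-]) = sqrt(1.59e-10 x 0.1358) = 4.64e-6 M.
pOH = 5.33, so pH = 14.00 - 5.33 = 8.67.

8.67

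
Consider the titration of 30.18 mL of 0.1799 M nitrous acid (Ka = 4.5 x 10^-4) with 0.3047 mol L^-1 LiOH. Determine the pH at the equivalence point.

8.20

n(HNO2) = 0.1799 x 0.03018 = 0.005429 mol; V(LiOH) at equivalence = 0.005429/0.3047 = 0.01782 L.
At equivalence all the acid is converted to NO2-; total volume = 0.03018 + 0.01782 = 0.04800 L, so [NO2-] = 0.005429/0.04800 = 0.1131 M.
Kb = Kw/Ka = 1.0e-14 / 4.5 x 10^-4 = 2.22e-11.
[OH^-] = sqrt(Kb x [NO2-]) = sqrt(2.22e-11 x 0.1131) = 1.59e-6 M.
pOH = 5.80, so pH = 14.00 - 5.80 = 8.20.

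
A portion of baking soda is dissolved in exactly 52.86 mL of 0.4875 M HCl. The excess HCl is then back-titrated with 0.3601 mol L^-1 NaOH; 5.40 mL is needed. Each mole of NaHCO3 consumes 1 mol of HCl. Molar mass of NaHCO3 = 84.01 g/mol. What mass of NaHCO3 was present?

2.00 g

Total n(HCl) added = 0.4875 x 0.05286 = 0.02577 mol.
n(NaOH) used = 0.3601 x 0.005400 = 0.001945 mol, which equals the excess n(HCl).
So n(HCl) consumed by the sample = 0.02577 - 0.001945 = 0.02382 mol.
n(NaHCO3) = 0.02382 / 1 = 0.02382 mol.
mass = 0.02382 mol x 84.01 g/mol = 2.00 g.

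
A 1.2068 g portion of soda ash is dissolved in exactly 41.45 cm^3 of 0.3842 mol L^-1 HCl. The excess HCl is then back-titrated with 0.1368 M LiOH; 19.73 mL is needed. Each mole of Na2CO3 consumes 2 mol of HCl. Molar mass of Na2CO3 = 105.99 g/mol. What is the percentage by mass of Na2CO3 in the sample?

58.1%

Total n(HCl) added = 0.3842 x 0.04145 = 0.01593 mol.
n(LiOH) used = 0.1368 x 0.01973 = 0.002699 mol, which equals the excess n(HCl).
So n(HCl) consumed by the sample = 0.01593 - 0.002699 = 0.01323 mol.
n(Na2CO3) = 0.01323 / 2 = 0.006613 mol.
mass Na2CO3 = 0.006613 x 105.99 = 0.7009 g, so %Na2CO3 = 0.7009/1.2068 x 100 = 58.1%.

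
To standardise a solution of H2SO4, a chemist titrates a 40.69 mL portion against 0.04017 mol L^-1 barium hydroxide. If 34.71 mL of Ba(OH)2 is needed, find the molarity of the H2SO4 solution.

n(Ba(OH)2) delivered = 0.04017 x 0.03471 = 0.001394 mol.
For a 1:1 reaction, n(H2SO4) = 0.001394 mol.
[H2SO4] = 0.001394 mol / 0.04069 L = 0.0343 M.

0.0343 M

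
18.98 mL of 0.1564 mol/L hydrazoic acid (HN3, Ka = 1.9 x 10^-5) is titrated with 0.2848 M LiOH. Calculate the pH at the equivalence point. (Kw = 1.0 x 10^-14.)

8.86

n(HN3) = 0.1564 x 0.01898 = 0.002968 mol; V(LiOH) at equivalence = 0.002968/0.2848 = 0.01042 L.
At equivalence all the acid is converted to N3-; total volume = 0.01898 + 0.01042 = 0.02940 L, so [N3-] = 0.002968/0.02940 = 0.1010 M.
Kb = Kw/Ka = 1.0e-14 / 1.9 x 10^-5 = 5.26e-10.
[OH^-] = sqrt(Kb x [N3-]) = sqrt(5.26e-10 x 0.1010) = 7.29e-6 M.
pOH = 5.14, so pH = 14.00 - 5.14 = 8.86.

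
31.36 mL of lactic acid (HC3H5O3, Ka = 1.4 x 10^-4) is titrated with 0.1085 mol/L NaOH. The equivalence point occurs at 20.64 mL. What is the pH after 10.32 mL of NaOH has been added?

3.85

10.32 mL is exactly half the equivalence volume (20.64/2), i.e. the half-equivalence point.
There, n(HA) = n(A^-), so pH = pKa = -log(1.4 x 10^-4) = 3.85.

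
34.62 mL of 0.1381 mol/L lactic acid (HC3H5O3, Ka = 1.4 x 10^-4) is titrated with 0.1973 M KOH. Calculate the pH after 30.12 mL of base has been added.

n(acid) = 0.1381 x 0.03462 = 0.004781 mol; n(KOH) added = 0.1973 x 0.03012 = 0.005943 mol.
Base is in excess by 0.005943 - 0.004781 = 0.001162 mol in a total volume of 0.06474 L.
[OH^-] = 0.001162/0.06474 = 0.01794 M, so pOH = 1.75 and pH = 14.00 - 1.75 = 12.25.

12.25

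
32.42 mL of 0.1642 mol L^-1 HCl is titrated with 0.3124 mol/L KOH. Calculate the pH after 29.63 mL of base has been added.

12.80

n(acid) = 0.1642 x 0.03242 = 0.005323 mol; n(KOH) added = 0.3124 x 0.02963 = 0.009256 mol.
Base is in excess by 0.009256 - 0.005323 = 0.003933 mol in a total volume of 0.06205 L.
[OH^-] = 0.003933/0.06205 = 0.06339 M, so pOH = 1.20 and pH = 14.00 - 1.20 = 12.80.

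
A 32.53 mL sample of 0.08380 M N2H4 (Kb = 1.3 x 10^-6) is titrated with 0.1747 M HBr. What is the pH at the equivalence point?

4.68

n(N2H4) = 0.08380 x 0.03253 = 0.002726 mol; V(HBr) at equivalence = 0.002726/0.1747 = 0.01560 L.
At equivalence the base is fully converted to N2H5+; total volume = 0.04813 L, so [N2H5+] = 0.002726/0.04813 = 0.05663 M.
Ka(N2H5+) = Kw/Kb = 1.0e-14 / 1.3 x 10^-6 = 7.69e-9.
[H^+] = sqrt(Ka x [N2H5+]) = sqrt(7.69e-9 x 0.05663) = 2.09e-5 M.
pH = -log(2.09e-5) = 4.68.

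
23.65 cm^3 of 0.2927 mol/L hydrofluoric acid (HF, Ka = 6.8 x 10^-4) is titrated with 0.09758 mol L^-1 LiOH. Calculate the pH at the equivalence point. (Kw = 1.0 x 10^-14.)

n(HF) = 0.2927 x 0.02365 = 0.006922 mol; V(LiOH) at equivalence = 0.006922/0.09758 = 0.07094 L.
At equivalence all the acid is converted to F-; total volume = 0.02365 + 0.07094 = 0.09459 L, so [F-] = 0.006922/0.09459 = 0.07318 M.
Kb = Kw/Ka = 1.0e-14 / 6.8 x 10^-4 = 1.47e-11.
[OH^-] = sqrt(Kb x [F-]) = sqrt(1.47e-11 x 0.07318) = 1.04e-6 M.
pOH = 5.98, so pH = 14.00 - 5.98 = 8.02.

8.02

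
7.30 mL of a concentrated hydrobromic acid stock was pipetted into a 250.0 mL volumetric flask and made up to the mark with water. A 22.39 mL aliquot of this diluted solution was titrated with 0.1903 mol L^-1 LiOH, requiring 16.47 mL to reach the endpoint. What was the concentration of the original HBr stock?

n(LiOH) = 0.1903 x 0.01647 = 0.003134 mol.
n(HBr) in the aliquot = 0.003134 mol.
[diluted HBr] = 0.003134 / 0.02239 = 0.1400 M.
Dilution factor = 250.0/7.300 = 34.25, so [stock] = 0.1400 x 34.25 = 4.79 M.

4.79 M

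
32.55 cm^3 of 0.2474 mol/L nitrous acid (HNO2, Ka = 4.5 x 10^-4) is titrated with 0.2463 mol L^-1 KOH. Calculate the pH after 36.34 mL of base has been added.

12.11

n(acid) = 0.2474 x 0.03255 = 0.008053 mol; n(KOH) added = 0.2463 x 0.03634 = 0.008951 mol.
Base is in excess by 0.008951 - 0.008053 = 0.0008977 mol in a total volume of 0.06889 L.
[OH^-] = 0.0008977/0.06889 = 0.01303 M, so pOH = 1.89 and pH = 14.00 - 1.89 = 12.11.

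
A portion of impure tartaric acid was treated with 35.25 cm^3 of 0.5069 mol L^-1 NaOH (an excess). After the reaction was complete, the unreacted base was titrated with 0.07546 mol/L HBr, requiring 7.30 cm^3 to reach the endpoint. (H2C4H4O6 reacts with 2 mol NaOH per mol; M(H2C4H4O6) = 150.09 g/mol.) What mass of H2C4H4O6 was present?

1.30 g

Total n(NaOH) added = 0.5069 x 0.03525 = 0.01787 mol.
n(HBr) used = 0.07546 x 0.007300 = 0.0005509 mol, which equals the excess n(NaOH).
So n(NaOH) consumed by the sample = 0.01787 - 0.0005509 = 0.01732 mol.
n(H2C4H4O6) = 0.01732 / 2 = 0.008659 mol.
mass = 0.008659 mol x 150.09 g/mol = 1.30 g.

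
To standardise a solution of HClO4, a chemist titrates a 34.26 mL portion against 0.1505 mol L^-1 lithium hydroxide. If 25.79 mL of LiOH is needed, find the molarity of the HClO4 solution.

n(LiOH) delivered = 0.1505 x 0.02579 = 0.003881 mol.
For a 1:1 reaction, n(HClO4) = 0.003881 mol.
[HClO4] = 0.003881 mol / 0.03426 L = 0.113 M.

0.113 M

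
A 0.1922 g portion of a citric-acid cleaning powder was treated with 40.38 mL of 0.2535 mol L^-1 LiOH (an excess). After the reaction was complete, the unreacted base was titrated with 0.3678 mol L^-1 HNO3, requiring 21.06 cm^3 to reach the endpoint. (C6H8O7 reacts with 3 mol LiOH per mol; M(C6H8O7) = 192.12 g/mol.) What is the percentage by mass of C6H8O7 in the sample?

83.0%

Total n(LiOH) added = 0.2535 x 0.04038 = 0.01024 mol.
n(HNO3) used = 0.3678 x 0.02106 = 0.007746 mol, which equals the excess n(LiOH).
So n(LiOH) consumed by the sample = 0.01024 - 0.007746 = 0.002490 mol.
n(C6H8O7) = 0.002490 / 3 = 0.0008302 mol.
mass C6H8O7 = 0.0008302 x 192.12 = 0.1595 g, so %C6H8O7 = 0.1595/0.1922 x 100 = 83.0%.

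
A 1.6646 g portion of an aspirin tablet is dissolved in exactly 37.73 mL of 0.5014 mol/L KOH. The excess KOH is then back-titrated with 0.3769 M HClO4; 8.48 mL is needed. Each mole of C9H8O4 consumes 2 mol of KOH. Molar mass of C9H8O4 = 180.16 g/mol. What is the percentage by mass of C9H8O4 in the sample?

Total n(KOH) added = 0.5014 x 0.03773 = 0.01892 mol.
n(HClO4) used = 0.3769 x 0.008480 = 0.003196 mol, which equals the excess n(KOH).
So n(KOH) consumed by the sample = 0.01892 - 0.003196 = 0.01572 mol.
n(C9H8O4) = 0.01572 / 2 = 0.007861 mol.
mass C9H8O4 = 0.007861 x 180.16 = 1.416 g, so %C9H8O4 = 1.416/1.6646 x 100 = 85.1%.

85.1%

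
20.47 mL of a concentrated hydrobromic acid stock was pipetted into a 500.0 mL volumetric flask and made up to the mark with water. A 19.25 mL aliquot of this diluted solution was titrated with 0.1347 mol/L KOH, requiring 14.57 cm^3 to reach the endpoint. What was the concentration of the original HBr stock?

2.49 M

n(KOH) = 0.1347 x 0.01457 = 0.001963 mol.
n(HBr) in the aliquot = 0.001963 mol.
[diluted HBr] = 0.001963 / 0.01925 = 0.1020 M.
Dilution factor = 500.0/20.47 = 24.43, so [stock] = 0.1020 x 24.43 = 2.49 M.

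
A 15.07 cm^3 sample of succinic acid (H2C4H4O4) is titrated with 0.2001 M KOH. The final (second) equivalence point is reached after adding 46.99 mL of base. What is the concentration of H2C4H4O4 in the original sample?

0.312 M

n(KOH) = 0.2001 x 0.04699 = 0.009403 mol.
At the final (second) equivalence point, 2 mol OH^- react per mol H2C4H4O4, so n(H2C4H4O4) = 0.009403 / 2 = 0.004701 mol.
[H2C4H4O4] = 0.004701 / 0.01507 L = 0.312 M.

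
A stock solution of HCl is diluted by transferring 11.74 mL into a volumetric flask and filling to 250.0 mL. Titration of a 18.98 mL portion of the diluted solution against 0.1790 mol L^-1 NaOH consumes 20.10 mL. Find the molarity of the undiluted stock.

n(NaOH) = 0.1790 x 0.02010 = 0.003598 mol.
n(HCl) in the aliquot = 0.003598 mol.
[diluted HCl] = 0.003598 / 0.01898 = 0.1896 M.
Dilution factor = 250.0/11.74 = 21.29, so [stock] = 0.1896 x 21.29 = 4.04 M.

4.04 M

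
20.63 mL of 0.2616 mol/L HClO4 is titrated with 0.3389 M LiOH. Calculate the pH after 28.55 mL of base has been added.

n(acid) = 0.2616 x 0.02063 = 0.005397 mol; n(LiOH) added = 0.3389 x 0.02855 = 0.009676 mol.
Base is in excess by 0.009676 - 0.005397 = 0.004279 mol in a total volume of 0.04918 L.
[OH^-] = 0.004279/0.04918 = 0.08700 M, so pOH = 1.06 and pH = 14.00 - 1.06 = 12.94.

12.94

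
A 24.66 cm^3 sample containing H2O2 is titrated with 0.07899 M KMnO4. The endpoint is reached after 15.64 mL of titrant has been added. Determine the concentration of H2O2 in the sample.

n(KMnO4) = 0.07899 x 0.01564 = 0.001235 mol.
From the balanced equation, 2 mol KMnO4 reacts with 5 mol H2O2, so n(H2O2) = 0.001235 x 5/2 = 0.003089 mol.
[H2O2] = 0.003089 / 0.02466 L = 0.125 M.

0.125 M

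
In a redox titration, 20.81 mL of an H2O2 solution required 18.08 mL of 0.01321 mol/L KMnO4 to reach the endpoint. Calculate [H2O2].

0.0287 M

n(KMnO4) = 0.01321 x 0.01808 = 0.0002388 mol.
From the balanced equation, 2 mol KMnO4 reacts with 5 mol H2O2, so n(H2O2) = 0.0002388 x 5/2 = 0.0005971 mol.
[H2O2] = 0.0005971 / 0.02081 L = 0.0287 M.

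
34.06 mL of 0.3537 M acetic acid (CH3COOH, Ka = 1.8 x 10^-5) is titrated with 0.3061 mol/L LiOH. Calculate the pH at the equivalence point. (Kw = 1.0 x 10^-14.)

n(CH3COOH) = 0.3537 x 0.03406 = 0.01205 mol; V(LiOH) at equivalence = 0.01205/0.3061 = 0.03936 L.
At equivalence all the acid is converted to CH3COO-; total volume = 0.03406 + 0.03936 = 0.07342 L, so [CH3COO-] = 0.01205/0.07342 = 0.1641 M.
Kb = Kw/Ka = 1.0e-14 / 1.8 x 10^-5 = 5.56e-10.
[OH^-] = sqrt(Kb x [CH3COO-]) = sqrt(5.56e-10 x 0.1641) = 9.55e-6 M.
pOH = 5.02, so pH = 14.00 - 5.02 = 8.98.

8.98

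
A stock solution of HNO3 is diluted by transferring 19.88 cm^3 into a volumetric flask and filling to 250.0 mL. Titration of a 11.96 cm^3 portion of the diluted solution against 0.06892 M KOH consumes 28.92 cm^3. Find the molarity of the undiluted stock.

n(KOH) = 0.06892 x 0.02892 = 0.001993 mol.
n(HNO3) in the aliquot = 0.001993 mol.
[diluted HNO3] = 0.001993 / 0.01196 = 0.1667 M.
Dilution factor = 250.0/19.88 = 12.58, so [stock] = 0.1667 x 12.58 = 2.10 M.

2.10 M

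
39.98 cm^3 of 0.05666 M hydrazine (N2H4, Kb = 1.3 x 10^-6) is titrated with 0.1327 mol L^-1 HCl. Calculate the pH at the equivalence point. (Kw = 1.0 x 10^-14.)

4.76

n(N2H4) = 0.05666 x 0.03998 = 0.002265 mol; V(HCl) at equivalence = 0.002265/0.1327 = 0.01707 L.
At equivalence the base is fully converted to N2H5+; total volume = 0.05705 L, so [N2H5+] = 0.002265/0.05705 = 0.03971 M.
Ka(N2H5+) = Kw/Kb = 1.0e-14 / 1.3 x 10^-6 = 7.69e-9.
[H^+] = sqrt(Ka x [N2H5+]) = sqrt(7.69e-9 x 0.03971) = 1.75e-5 M.
pH = -log(1.75e-5) = 4.76.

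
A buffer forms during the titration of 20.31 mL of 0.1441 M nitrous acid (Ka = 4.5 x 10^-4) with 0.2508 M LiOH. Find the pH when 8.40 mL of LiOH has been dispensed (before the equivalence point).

3.76

Initial n(HNO2) = 0.1441 x 0.02031 = 0.002927 mol.
n(LiOH) added = 0.2508 x 0.008400 = 0.002107 mol, converting that many moles of HNO2 to NO2-.
Remaining n(HNO2) = 0.0008200 mol; n(NO2-) = 0.002107 mol.
By Henderson-Hasselbalch, pH = pKa + log([A^-]/[HA]) = 3.35 + log(0.002107/0.0008200) = 3.35 + (+0.41) = 3.76.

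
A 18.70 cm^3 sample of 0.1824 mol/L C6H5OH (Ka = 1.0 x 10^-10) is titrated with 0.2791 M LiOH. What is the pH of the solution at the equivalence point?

11.52

n(C6H5OH) = 0.1824 x 0.01870 = 0.003411 mol; V(LiOH) at equivalence = 0.003411/0.2791 = 0.01222 L.
At equivalence all the acid is converted to C6H5O-; total volume = 0.01870 + 0.01222 = 0.03092 L, so [C6H5O-] = 0.003411/0.03092 = 0.1103 M.
Kb = Kw/Ka = 1.0e-14 / 1.0 x 10^-10 = 0.000100.
[OH^-] = sqrt(Kb x [C6H5O-]) = sqrt(0.000100 x 0.1103) = 0.00332 M.
pOH = 2.48, so pH = 14.00 - 2.48 = 11.52.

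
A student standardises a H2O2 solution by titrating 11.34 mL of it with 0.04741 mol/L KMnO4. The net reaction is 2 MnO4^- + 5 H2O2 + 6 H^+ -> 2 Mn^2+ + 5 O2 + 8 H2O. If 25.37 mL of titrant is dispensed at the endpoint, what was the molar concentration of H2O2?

0.265 M

n(KMnO4) = 0.04741 x 0.02537 = 0.001203 mol.
From the balanced equation, 2 mol KMnO4 reacts with 5 mol H2O2, so n(H2O2) = 0.001203 x 5/2 = 0.003007 mol.
[H2O2] = 0.003007 / 0.01134 L = 0.265 M.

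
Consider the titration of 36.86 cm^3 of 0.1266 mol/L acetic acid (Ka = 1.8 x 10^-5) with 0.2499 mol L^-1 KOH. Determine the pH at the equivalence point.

n(CH3COOH) = 0.1266 x 0.03686 = 0.004666 mol; V(KOH) at equivalence = 0.004666/0.2499 = 0.01867 L.
At equivalence all the acid is converted to CH3COO-; total volume = 0.03686 + 0.01867 = 0.05553 L, so [CH3COO-] = 0.004666/0.05553 = 0.08403 M.
Kb = Kw/Ka = 1.0e-14 / 1.8 x 10^-5 = 5.56e-10.
[OH^-] = sqrt(Kb x [CH3COO-]) = sqrt(5.56e-10 x 0.08403) = 6.83e-6 M.
pOH = 5.17, so pH = 14.00 - 5.17 = 8.83.

8.83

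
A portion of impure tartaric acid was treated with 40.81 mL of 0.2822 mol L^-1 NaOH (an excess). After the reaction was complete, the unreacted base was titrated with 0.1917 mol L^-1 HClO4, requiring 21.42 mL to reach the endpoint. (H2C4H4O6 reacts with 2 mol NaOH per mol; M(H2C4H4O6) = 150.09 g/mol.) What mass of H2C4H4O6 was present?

0.556 g

Total n(NaOH) added = 0.2822 x 0.04081 = 0.01152 mol.
n(HClO4) used = 0.1917 x 0.02142 = 0.004106 mol, which equals the excess n(NaOH).
So n(NaOH) consumed by the sample = 0.01152 - 0.004106 = 0.007410 mol.
n(H2C4H4O6) = 0.007410 / 2 = 0.003705 mol.
mass = 0.003705 mol x 150.09 g/mol = 0.556 g.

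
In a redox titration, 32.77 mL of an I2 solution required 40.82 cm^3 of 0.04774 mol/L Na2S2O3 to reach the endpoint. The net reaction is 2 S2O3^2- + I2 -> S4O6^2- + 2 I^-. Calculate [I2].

n(Na2S2O3) = 0.04774 x 0.04082 = 0.001949 mol.
From the balanced equation, 2 mol Na2S2O3 reacts with 1 mol I2, so n(I2) = 0.001949 x 1/2 = 0.0009744 mol.
[I2] = 0.0009744 / 0.03277 L = 0.0297 M.

0.0297 M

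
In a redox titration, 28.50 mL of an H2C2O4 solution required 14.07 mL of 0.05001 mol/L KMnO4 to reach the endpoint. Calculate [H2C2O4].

n(KMnO4) = 0.05001 x 0.01407 = 0.0007036 mol.
From the balanced equation, 2 mol KMnO4 reacts with 5 mol H2C2O4, so n(H2C2O4) = 0.0007036 x 5/2 = 0.001759 mol.
[H2C2O4] = 0.001759 / 0.02850 L = 0.0617 M.

0.0617 M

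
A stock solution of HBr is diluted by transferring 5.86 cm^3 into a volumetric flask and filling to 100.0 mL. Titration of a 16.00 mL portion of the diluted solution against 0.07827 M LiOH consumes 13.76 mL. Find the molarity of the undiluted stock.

n(LiOH) = 0.07827 x 0.01376 = 0.001077 mol.
n(HBr) in the aliquot = 0.001077 mol.
[diluted HBr] = 0.001077 / 0.01600 = 0.06731 M.
Dilution factor = 100.0/5.860 = 17.06, so [stock] = 0.06731 x 17.06 = 1.15 M.

1.15 M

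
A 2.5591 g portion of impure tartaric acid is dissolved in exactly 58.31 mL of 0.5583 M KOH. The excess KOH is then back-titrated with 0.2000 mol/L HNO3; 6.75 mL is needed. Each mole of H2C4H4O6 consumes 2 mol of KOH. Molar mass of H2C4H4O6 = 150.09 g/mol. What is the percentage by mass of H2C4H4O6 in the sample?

Total n(KOH) added = 0.5583 x 0.05831 = 0.03255 mol.
n(HNO3) used = 0.2000 x 0.006750 = 0.001350 mol, which equals the excess n(KOH).
So n(KOH) consumed by the sample = 0.03255 - 0.001350 = 0.03120 mol.
n(H2C4H4O6) = 0.03120 / 2 = 0.01560 mol.
mass H2C4H4O6 = 0.01560 x 150.09 = 2.342 g, so %H2C4H4O6 = 2.342/2.5591 x 100 = 91.5%.

91.5%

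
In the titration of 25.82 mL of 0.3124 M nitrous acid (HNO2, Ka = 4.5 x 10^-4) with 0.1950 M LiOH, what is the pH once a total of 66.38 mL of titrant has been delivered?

12.72

n(acid) = 0.3124 x 0.02582 = 0.008066 mol; n(LiOH) added = 0.1950 x 0.06638 = 0.01294 mol.
Base is in excess by 0.01294 - 0.008066 = 0.004878 mol in a total volume of 0.09220 L.
[OH^-] = 0.004878/0.09220 = 0.05291 M, so pOH = 1.28 and pH = 14.00 - 1.28 = 12.72.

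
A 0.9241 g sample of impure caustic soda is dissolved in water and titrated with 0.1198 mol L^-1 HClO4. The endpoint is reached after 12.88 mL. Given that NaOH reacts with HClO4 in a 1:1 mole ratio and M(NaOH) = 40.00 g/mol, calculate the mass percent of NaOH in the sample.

n(HClO4) = 0.1198 x 0.01288 = 0.001543 mol.
n(NaOH) = 0.001543 / 1 = 0.001543 mol.
mass of NaOH = 0.001543 x 40.00 = 0.06172 g.
% purity = 0.06172 / 0.9241 x 100 = 6.68%.

6.68%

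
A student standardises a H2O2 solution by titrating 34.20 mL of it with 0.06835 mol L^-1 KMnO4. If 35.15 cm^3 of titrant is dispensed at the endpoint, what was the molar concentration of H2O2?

n(KMnO4) = 0.06835 x 0.03515 = 0.002403 mol.
From the balanced equation, 2 mol KMnO4 reacts with 5 mol H2O2, so n(H2O2) = 0.002403 x 5/2 = 0.006006 mol.
[H2O2] = 0.006006 / 0.03420 L = 0.176 M.

0.176 M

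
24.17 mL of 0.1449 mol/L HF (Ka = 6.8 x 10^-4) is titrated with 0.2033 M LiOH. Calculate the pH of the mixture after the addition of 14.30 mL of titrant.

Initial n(HF) = 0.1449 x 0.02417 = 0.003502 mol.
n(LiOH) added = 0.2033 x 0.01430 = 0.002907 mol, converting that many moles of HF to F-.
Remaining n(HF) = 0.0005950 mol; n(F-) = 0.002907 mol.
By Henderson-Hasselbalch, pH = pKa + log([A^-]/[HA]) = 3.17 + log(0.002907/0.0005950) = 3.17 + (+0.69) = 3.86.

3.86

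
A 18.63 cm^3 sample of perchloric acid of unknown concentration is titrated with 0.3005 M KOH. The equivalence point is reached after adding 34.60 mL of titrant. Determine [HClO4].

0.558 M

n(KOH) delivered = 0.3005 x 0.03460 = 0.01040 mol.
For a 1:1 reaction, n(HClO4) = 0.01040 mol.
[HClO4] = 0.01040 mol / 0.01863 L = 0.558 M.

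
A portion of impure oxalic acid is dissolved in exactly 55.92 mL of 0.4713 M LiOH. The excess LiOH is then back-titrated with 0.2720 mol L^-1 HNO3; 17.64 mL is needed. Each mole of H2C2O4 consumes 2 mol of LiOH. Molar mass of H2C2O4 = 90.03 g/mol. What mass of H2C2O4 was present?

0.970 g

Total n(LiOH) added = 0.4713 x 0.05592 = 0.02636 mol.
n(HNO3) used = 0.2720 x 0.01764 = 0.004798 mol, which equals the excess n(LiOH).
So n(LiOH) consumed by the sample = 0.02636 - 0.004798 = 0.02156 mol.
n(H2C2O4) = 0.02156 / 2 = 0.01078 mol.
mass = 0.01078 mol x 90.03 g/mol = 0.970 g.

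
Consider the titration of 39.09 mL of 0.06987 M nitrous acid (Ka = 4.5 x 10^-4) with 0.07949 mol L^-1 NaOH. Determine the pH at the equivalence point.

n(HNO2) = 0.06987 x 0.03909 = 0.002731 mol; V(NaOH) at equivalence = 0.002731/0.07949 = 0.03436 L.
At equivalence all the acid is converted to NO2-; total volume = 0.03909 + 0.03436 = 0.07345 L, so [NO2-] = 0.002731/0.07345 = 0.03719 M.
Kb = Kw/Ka = 1.0e-14 / 4.5 x 10^-4 = 2.22e-11.
[OH^-] = sqrt(Kb x [NO2-]) = sqrt(2.22e-11 x 0.03719) = 9.09e-7 M.
pOH = 6.04, so pH = 14.00 - 6.04 = 7.96.

7.96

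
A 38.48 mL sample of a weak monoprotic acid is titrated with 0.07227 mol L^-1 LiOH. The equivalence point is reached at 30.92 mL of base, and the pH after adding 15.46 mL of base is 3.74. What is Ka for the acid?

1.8 x 10^-4

15.46 mL is half of the equivalence volume, so this is the half-equivalence point where [HA] = [A^-].
At half-equivalence pH = pKa, so pKa = 3.74.
Ka = 10^(-3.74) = 1.8 x 10^-4.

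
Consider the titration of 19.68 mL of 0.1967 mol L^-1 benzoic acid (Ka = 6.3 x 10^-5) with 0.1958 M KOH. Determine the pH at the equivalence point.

n(C6H5COOH) = 0.1967 x 0.01968 = 0.003871 mol; V(KOH) at equivalence = 0.003871/0.1958 = 0.01977 L.
At equivalence all the acid is converted to C6H5COO-; total volume = 0.01968 + 0.01977 = 0.03945 L, so [C6H5COO-] = 0.003871/0.03945 = 0.09812 M.
Kb = Kw/Ka = 1.0e-14 / 6.3 x 10^-5 = 1.59e-10.
[OH^-] = sqrt(Kb x [C6H5COO-]) = sqrt(1.59e-10 x 0.09812) = 3.95e-6 M.
pOH = 5.40, so pH = 14.00 - 5.40 = 8.60.

8.60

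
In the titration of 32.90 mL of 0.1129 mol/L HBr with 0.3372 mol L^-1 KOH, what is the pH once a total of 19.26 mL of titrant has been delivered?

12.73

n(acid) = 0.1129 x 0.03290 = 0.003714 mol; n(KOH) added = 0.3372 x 0.01926 = 0.006494 mol.
Base is in excess by 0.006494 - 0.003714 = 0.002780 mol in a total volume of 0.05216 L.
[OH^-] = 0.002780/0.05216 = 0.05330 M, so pOH = 1.27 and pH = 14.00 - 1.27 = 12.73.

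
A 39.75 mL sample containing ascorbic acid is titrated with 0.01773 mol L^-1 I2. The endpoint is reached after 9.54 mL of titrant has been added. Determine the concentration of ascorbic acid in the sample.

n(I2) = 0.01773 x 0.009540 = 0.0001691 mol.
From the balanced equation, 1 mol I2 reacts with 1 mol ascorbic acid, so n(ascorbic acid) = 0.0001691 x 1/1 = 0.0001691 mol.
[ascorbic acid] = 0.0001691 / 0.03975 L = 0.00426 M.

0.00426 M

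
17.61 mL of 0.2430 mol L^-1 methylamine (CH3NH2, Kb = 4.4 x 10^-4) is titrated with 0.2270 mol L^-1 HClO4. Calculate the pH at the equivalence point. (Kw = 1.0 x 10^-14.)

5.79

n(CH3NH2) = 0.2430 x 0.01761 = 0.004279 mol; V(HClO4) at equivalence = 0.004279/0.2270 = 0.01885 L.
At equivalence the base is fully converted to CH3NH3+; total volume = 0.03646 L, so [CH3NH3+] = 0.004279/0.03646 = 0.1174 M.
Ka(CH3NH3+) = Kw/Kb = 1.0e-14 / 4.4 x 10^-4 = 2.27e-11.
[H^+] = sqrt(Ka x [CH3NH3+]) = sqrt(2.27e-11 x 0.1174) = 1.63e-6 M.
pH = -log(1.63e-6) = 5.79.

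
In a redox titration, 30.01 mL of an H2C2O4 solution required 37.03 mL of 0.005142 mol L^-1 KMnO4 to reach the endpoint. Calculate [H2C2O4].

0.0159 M

n(KMnO4) = 0.005142 x 0.03703 = 0.0001904 mol.
From the balanced equation, 2 mol KMnO4 reacts with 5 mol H2C2O4, so n(H2C2O4) = 0.0001904 x 5/2 = 0.0004760 mol.
[H2C2O4] = 0.0004760 / 0.03001 L = 0.0159 M.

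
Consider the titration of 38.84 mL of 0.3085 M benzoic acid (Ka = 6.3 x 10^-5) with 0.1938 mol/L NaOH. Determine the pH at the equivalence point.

8.64

n(C6H5COOH) = 0.3085 x 0.03884 = 0.01198 mol; V(NaOH) at equivalence = 0.01198/0.1938 = 0.06183 L.
At equivalence all the acid is converted to C6H5COO-; total volume = 0.03884 + 0.06183 = 0.1007 L, so [C6H5COO-] = 0.01198/0.1007 = 0.1190 M.
Kb = Kw/Ka = 1.0e-14 / 6.3 x 10^-5 = 1.59e-10.
[OH^-] = sqrt(Kb x [C6H5COO-]) = sqrt(1.59e-10 x 0.1190) = 4.35e-6 M.
pOH = 5.36, so pH = 14.00 - 5.36 = 8.64.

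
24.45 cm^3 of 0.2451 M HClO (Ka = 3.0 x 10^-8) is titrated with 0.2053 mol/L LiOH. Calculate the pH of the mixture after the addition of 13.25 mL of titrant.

Initial n(HClO) = 0.2451 x 0.02445 = 0.005993 mol.
n(LiOH) added = 0.2053 x 0.01325 = 0.002720 mol, converting that many moles of HClO to ClO-.
Remaining n(HClO) = 0.003272 mol; n(ClO-) = 0.002720 mol.
By Henderson-Hasselbalch, pH = pKa + log([A^-]/[HA]) = 7.52 + log(0.002720/0.003272) = 7.52 + (-0.08) = 7.44.

7.44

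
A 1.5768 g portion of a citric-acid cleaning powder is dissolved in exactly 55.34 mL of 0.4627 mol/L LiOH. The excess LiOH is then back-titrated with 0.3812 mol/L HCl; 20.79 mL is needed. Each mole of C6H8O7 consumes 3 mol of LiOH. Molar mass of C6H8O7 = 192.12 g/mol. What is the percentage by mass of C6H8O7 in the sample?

71.8%

Total n(LiOH) added = 0.4627 x 0.05534 = 0.02561 mol.
n(HCl) used = 0.3812 x 0.02079 = 0.007925 mol, which equals the excess n(LiOH).
So n(LiOH) consumed by the sample = 0.02561 - 0.007925 = 0.01768 mol.
n(C6H8O7) = 0.01768 / 3 = 0.005894 mol.
mass C6H8O7 = 0.005894 x 192.12 = 1.132 g, so %C6H8O7 = 1.132/1.5768 x 100 = 71.8%.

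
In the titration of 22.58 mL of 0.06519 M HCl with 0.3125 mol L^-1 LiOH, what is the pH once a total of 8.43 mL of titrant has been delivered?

n(acid) = 0.06519 x 0.02258 = 0.001472 mol; n(LiOH) added = 0.3125 x 0.008430 = 0.002634 mol.
Base is in excess by 0.002634 - 0.001472 = 0.001162 mol in a total volume of 0.03101 L.
[OH^-] = 0.001162/0.03101 = 0.03748 M, so pOH = 1.43 and pH = 14.00 - 1.43 = 12.57.

12.57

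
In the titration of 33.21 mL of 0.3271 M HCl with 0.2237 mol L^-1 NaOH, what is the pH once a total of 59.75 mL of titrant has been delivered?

n(acid) = 0.3271 x 0.03321 = 0.01086 mol; n(NaOH) added = 0.2237 x 0.05975 = 0.01337 mol.
Base is in excess by 0.01337 - 0.01086 = 0.002503 mol in a total volume of 0.09296 L.
[OH^-] = 0.002503/0.09296 = 0.02693 M, so pOH = 1.57 and pH = 14.00 - 1.57 = 12.43.

12.43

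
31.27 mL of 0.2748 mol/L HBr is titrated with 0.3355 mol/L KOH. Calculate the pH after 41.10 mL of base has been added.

12.86

n(acid) = 0.2748 x 0.03127 = 0.008593 mol; n(KOH) added = 0.3355 x 0.04110 = 0.01379 mol.
Base is in excess by 0.01379 - 0.008593 = 0.005196 mol in a total volume of 0.07237 L.
[OH^-] = 0.005196/0.07237 = 0.07180 M, so pOH = 1.14 and pH = 14.00 - 1.14 = 12.86.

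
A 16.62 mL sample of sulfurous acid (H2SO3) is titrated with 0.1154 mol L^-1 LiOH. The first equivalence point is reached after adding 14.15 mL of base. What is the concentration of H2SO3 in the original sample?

0.0982 M

n(LiOH) = 0.1154 x 0.01415 = 0.001633 mol.
At the first equivalence point, 1 mol OH^- react per mol H2SO3, so n(H2SO3) = 0.001633 / 1 = 0.001633 mol.
[H2SO3] = 0.001633 / 0.01662 L = 0.0982 M.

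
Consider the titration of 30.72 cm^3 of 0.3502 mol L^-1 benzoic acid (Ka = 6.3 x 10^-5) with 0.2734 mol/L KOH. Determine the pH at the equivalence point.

8.69

n(C6H5COOH) = 0.3502 x 0.03072 = 0.01076 mol; V(KOH) at equivalence = 0.01076/0.2734 = 0.03935 L.
At equivalence all the acid is converted to C6H5COO-; total volume = 0.03072 + 0.03935 = 0.07007 L, so [C6H5COO-] = 0.01076/0.07007 = 0.1535 M.
Kb = Kw/Ka = 1.0e-14 / 6.3 x 10^-5 = 1.59e-10.
[OH^-] = sqrt(Kb x [C6H5COO-]) = sqrt(1.59e-10 x 0.1535) = 4.94e-6 M.
pOH = 5.31, so pH = 14.00 - 5.31 = 8.69.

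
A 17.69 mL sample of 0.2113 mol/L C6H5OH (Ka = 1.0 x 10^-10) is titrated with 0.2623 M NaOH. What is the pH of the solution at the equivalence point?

11.53

n(C6H5OH) = 0.2113 x 0.01769 = 0.003738 mol; V(NaOH) at equivalence = 0.003738/0.2623 = 0.01425 L.
At equivalence all the acid is converted to C6H5O-; total volume = 0.01769 + 0.01425 = 0.03194 L, so [C6H5O-] = 0.003738/0.03194 = 0.1170 M.
Kb = Kw/Ka = 1.0e-14 / 1.0 x 10^-10 = 0.000100.
[OH^-] = sqrt(Kb x [C6H5O-]) = sqrt(0.000100 x 0.1170) = 0.00342 M.
pOH = 2.47, so pH = 14.00 - 2.47 = 11.53.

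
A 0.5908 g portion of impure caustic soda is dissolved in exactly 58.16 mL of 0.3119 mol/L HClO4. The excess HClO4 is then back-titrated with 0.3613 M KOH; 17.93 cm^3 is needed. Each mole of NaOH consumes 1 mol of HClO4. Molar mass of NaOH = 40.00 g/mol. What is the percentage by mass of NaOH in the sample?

79.0%

Total n(HClO4) added = 0.3119 x 0.05816 = 0.01814 mol.
n(KOH) used = 0.3613 x 0.01793 = 0.006478 mol, which equals the excess n(HClO4).
So n(HClO4) consumed by the sample = 0.01814 - 0.006478 = 0.01166 mol.
n(NaOH) = 0.01166 / 1 = 0.01166 mol.
mass NaOH = 0.01166 x 40.00 = 0.4665 g, so %NaOH = 0.4665/0.5908 x 100 = 79.0%.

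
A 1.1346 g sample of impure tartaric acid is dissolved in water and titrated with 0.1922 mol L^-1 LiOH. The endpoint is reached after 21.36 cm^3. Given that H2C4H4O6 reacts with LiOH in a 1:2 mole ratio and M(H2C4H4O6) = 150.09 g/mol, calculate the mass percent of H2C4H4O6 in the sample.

27.2%

n(LiOH) = 0.1922 x 0.02136 = 0.004105 mol.
n(H2C4H4O6) = 0.004105 / 2 = 0.002053 mol.
mass of H2C4H4O6 = 0.002053 x 150.09 = 0.3081 g.
% purity = 0.3081 / 1.1346 x 100 = 27.2%.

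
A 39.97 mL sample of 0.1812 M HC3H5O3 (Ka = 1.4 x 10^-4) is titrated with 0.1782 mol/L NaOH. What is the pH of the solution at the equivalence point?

n(HC3H5O3) = 0.1812 x 0.03997 = 0.007243 mol; V(NaOH) at equivalence = 0.007243/0.1782 = 0.04064 L.
At equivalence all the acid is converted to C3H5O3-; total volume = 0.03997 + 0.04064 = 0.08061 L, so [C3H5O3-] = 0.007243/0.08061 = 0.08984 M.
Kb = Kw/Ka = 1.0e-14 / 1.4 x 10^-4 = 7.14e-11.
[OH^-] = sqrt(Kb x [C3H5O3-]) = sqrt(7.14e-11 x 0.08984) = 2.53e-6 M.
pOH = 5.60, so pH = 14.00 - 5.60 = 8.40.

8.40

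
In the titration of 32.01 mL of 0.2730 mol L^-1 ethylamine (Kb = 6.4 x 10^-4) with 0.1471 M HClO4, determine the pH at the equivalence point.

5.91

n(C2H5NH2) = 0.2730 x 0.03201 = 0.008739 mol; V(HClO4) at equivalence = 0.008739/0.1471 = 0.05941 L.
At equivalence the base is fully converted to C2H5NH3+; total volume = 0.09142 L, so [C2H5NH3+] = 0.008739/0.09142 = 0.09559 M.
Ka(C2H5NH3+) = Kw/Kb = 1.0e-14 / 6.4 x 10^-4 = 1.56e-11.
[H^+] = sqrt(Ka x [C2H5NH3+]) = sqrt(1.56e-11 x 0.09559) = 1.22e-6 M.
pH = -log(1.22e-6) = 5.91.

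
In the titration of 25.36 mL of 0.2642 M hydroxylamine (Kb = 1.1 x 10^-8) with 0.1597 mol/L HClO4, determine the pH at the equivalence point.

3.52

n(NH2OH) = 0.2642 x 0.02536 = 0.006700 mol; V(HClO4) at equivalence = 0.006700/0.1597 = 0.04195 L.
At equivalence the base is fully converted to NH3OH+; total volume = 0.06731 L, so [NH3OH+] = 0.006700/0.06731 = 0.09953 M.
Ka(NH3OH+) = Kw/Kb = 1.0e-14 / 1.1 x 10^-8 = 9.09e-7.
[H^+] = sqrt(Ka x [NH3OH+]) = sqrt(9.09e-7 x 0.09953) = 0.000301 M.
pH = -log(0.000301) = 3.52.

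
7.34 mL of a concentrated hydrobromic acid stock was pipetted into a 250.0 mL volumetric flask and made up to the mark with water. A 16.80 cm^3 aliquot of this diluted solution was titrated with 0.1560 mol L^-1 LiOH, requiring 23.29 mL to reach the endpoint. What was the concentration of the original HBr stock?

7.37 M

n(LiOH) = 0.1560 x 0.02329 = 0.003633 mol.
n(HBr) in the aliquot = 0.003633 mol.
[diluted HBr] = 0.003633 / 0.01680 = 0.2163 M.
Dilution factor = 250.0/7.340 = 34.06, so [stock] = 0.2163 x 34.06 = 7.37 M.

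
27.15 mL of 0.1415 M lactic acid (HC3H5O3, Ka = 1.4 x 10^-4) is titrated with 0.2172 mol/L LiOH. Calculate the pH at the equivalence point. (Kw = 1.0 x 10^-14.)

8.39

n(HC3H5O3) = 0.1415 x 0.02715 = 0.003842 mol; V(LiOH) at equivalence = 0.003842/0.2172 = 0.01769 L.
At equivalence all the acid is converted to C3H5O3-; total volume = 0.02715 + 0.01769 = 0.04484 L, so [C3H5O3-] = 0.003842/0.04484 = 0.08568 M.
Kb = Kw/Ka = 1.0e-14 / 1.4 x 10^-4 = 7.14e-11.
[OH^-] = sqrt(Kb x [C3H5O3-]) = sqrt(7.14e-11 x 0.08568) = 2.47e-6 M.
pOH = 5.61, so pH = 14.00 - 5.61 = 8.39.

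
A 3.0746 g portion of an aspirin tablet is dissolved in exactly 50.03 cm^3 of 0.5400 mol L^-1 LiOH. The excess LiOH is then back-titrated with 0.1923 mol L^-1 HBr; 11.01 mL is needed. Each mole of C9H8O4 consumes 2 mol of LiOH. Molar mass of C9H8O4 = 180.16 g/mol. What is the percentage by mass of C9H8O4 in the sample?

Total n(LiOH) added = 0.5400 x 0.05003 = 0.02702 mol.
n(HBr) used = 0.1923 x 0.01101 = 0.002117 mol, which equals the excess n(LiOH).
So n(LiOH) consumed by the sample = 0.02702 - 0.002117 = 0.02490 mol.
n(C9H8O4) = 0.02490 / 2 = 0.01245 mol.
mass C9H8O4 = 0.01245 x 180.16 = 2.243 g, so %C9H8O4 = 2.243/3.0746 x 100 = 72.9%.

72.9%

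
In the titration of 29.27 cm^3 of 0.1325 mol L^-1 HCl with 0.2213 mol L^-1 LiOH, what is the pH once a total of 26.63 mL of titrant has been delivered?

12.56

n(acid) = 0.1325 x 0.02927 = 0.003878 mol; n(LiOH) added = 0.2213 x 0.02663 = 0.005893 mol.
Base is in excess by 0.005893 - 0.003878 = 0.002015 mol in a total volume of 0.05590 L.
[OH^-] = 0.002015/0.05590 = 0.03605 M, so pOH = 1.44 and pH = 14.00 - 1.44 = 12.56.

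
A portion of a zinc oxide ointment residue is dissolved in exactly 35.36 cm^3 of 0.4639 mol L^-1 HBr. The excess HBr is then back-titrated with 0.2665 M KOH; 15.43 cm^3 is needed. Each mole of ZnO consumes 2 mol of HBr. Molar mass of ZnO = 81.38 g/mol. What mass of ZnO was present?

0.500 g

Total n(HBr) added = 0.4639 x 0.03536 = 0.01640 mol.
n(KOH) used = 0.2665 x 0.01543 = 0.004112 mol, which equals the excess n(HBr).
So n(HBr) consumed by the sample = 0.01640 - 0.004112 = 0.01229 mol.
n(ZnO) = 0.01229 / 2 = 0.006146 mol.
mass = 0.006146 mol x 81.38 g/mol = 0.500 g.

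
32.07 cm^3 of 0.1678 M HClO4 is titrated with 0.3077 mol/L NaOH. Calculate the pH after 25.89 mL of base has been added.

n(acid) = 0.1678 x 0.03207 = 0.005381 mol; n(NaOH) added = 0.3077 x 0.02589 = 0.007966 mol.
Base is in excess by 0.007966 - 0.005381 = 0.002585 mol in a total volume of 0.05796 L.
[OH^-] = 0.002585/0.05796 = 0.04460 M, so pOH = 1.35 and pH = 14.00 - 1.35 = 12.65.

12.65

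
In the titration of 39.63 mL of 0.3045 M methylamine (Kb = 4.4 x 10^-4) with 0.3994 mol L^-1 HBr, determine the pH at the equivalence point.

n(CH3NH2) = 0.3045 x 0.03963 = 0.01207 mol; V(HBr) at equivalence = 0.01207/0.3994 = 0.03021 L.
At equivalence the base is fully converted to CH3NH3+; total volume = 0.06984 L, so [CH3NH3+] = 0.01207/0.06984 = 0.1728 M.
Ka(CH3NH3+) = Kw/Kb = 1.0e-14 / 4.4 x 10^-4 = 2.27e-11.
[H^+] = sqrt(Ka x [CH3NH3+]) = sqrt(2.27e-11 x 0.1728) = 1.98e-6 M.
pH = -log(1.98e-6) = 5.70.

5.70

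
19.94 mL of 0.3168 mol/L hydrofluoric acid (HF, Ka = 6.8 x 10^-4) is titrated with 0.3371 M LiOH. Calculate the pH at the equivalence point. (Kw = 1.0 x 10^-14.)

n(HF) = 0.3168 x 0.01994 = 0.006317 mol; V(LiOH) at equivalence = 0.006317/0.3371 = 0.01874 L.
At equivalence all the acid is converted to F-; total volume = 0.01994 + 0.01874 = 0.03868 L, so [F-] = 0.006317/0.03868 = 0.1633 M.
Kb = Kw/Ka = 1.0e-14 / 6.8 x 10^-4 = 1.47e-11.
[OH^-] = sqrt(Kb x [F-]) = sqrt(1.47e-11 x 0.1633) = 1.55e-6 M.
pOH = 5.81, so pH = 14.00 - 5.81 = 8.19.

8.19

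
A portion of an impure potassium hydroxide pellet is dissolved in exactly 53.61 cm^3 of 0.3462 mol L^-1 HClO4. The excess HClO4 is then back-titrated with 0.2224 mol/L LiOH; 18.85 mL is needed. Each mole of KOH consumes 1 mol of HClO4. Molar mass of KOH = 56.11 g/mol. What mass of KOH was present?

0.806 g

Total n(HClO4) added = 0.3462 x 0.05361 = 0.01856 mol.
n(LiOH) used = 0.2224 x 0.01885 = 0.004192 mol, which equals the excess n(HClO4).
So n(HClO4) consumed by the sample = 0.01856 - 0.004192 = 0.01437 mol.
n(KOH) = 0.01437 / 1 = 0.01437 mol.
mass = 0.01437 mol x 56.11 g/mol = 0.806 g.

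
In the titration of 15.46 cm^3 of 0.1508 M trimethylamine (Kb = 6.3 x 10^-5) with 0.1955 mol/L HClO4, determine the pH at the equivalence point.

n((CH3)3N) = 0.1508 x 0.01546 = 0.002331 mol; V(HClO4) at equivalence = 0.002331/0.1955 = 0.01193 L.
At equivalence the base is fully converted to (CH3)3NH+; total volume = 0.02739 L, so [(CH3)3NH+] = 0.002331/0.02739 = 0.08513 M.
Ka((CH3)3NH+) = Kw/Kb = 1.0e-14 / 6.3 x 10^-5 = 1.59e-10.
[H^+] = sqrt(Ka x [(CH3)3NH+]) = sqrt(1.59e-10 x 0.08513) = 3.68e-6 M.
pH = -log(3.68e-6) = 5.43.

5.43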